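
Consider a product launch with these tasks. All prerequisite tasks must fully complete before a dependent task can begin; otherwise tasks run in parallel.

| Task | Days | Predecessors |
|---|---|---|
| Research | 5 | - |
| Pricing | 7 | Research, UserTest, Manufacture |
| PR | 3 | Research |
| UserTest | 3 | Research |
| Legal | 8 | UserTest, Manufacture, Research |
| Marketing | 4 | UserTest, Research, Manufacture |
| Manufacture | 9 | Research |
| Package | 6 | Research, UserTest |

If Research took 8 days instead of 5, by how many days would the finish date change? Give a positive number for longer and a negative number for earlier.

3

Baseline: Research→Manufacture→Legal = 5+9+8 = 22 → 22 days.
Research lies on that path, so at 8 days the path becomes 25 days.
No other chain overtakes it, so the finish is 25 days.
Change in finish: 25 − 22 = +3 days.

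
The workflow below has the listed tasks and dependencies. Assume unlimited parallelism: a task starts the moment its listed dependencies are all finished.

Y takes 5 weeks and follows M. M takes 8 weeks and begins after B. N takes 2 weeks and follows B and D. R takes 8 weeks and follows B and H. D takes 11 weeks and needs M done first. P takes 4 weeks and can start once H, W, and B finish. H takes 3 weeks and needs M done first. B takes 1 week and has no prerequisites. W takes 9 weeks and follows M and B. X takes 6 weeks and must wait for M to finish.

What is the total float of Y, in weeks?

8

B→M→D→N = 1+8+11+2 = 22 sets the makespan at 22 weeks.
Y finishes as early as 14 and must finish by 22.
Float = 22 − 14 = 8.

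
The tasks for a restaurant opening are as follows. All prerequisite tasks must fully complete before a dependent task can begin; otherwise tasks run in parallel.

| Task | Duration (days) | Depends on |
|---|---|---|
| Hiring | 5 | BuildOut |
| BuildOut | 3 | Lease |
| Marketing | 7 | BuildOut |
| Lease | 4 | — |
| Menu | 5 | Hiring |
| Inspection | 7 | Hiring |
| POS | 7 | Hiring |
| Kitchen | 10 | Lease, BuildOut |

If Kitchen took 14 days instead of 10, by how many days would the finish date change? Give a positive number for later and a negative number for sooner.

2

Actual critical path: Lease→BuildOut→Hiring→POS = 4+3+5+7 = 19 ⇒ 19 days.
Kitchen has 2 days of float (longest path through it is 17).
New critical path: Lease→BuildOut→Kitchen = 4+3+14 = 21 ⇒ 21 days.
Change in finish: 21 − 19 = +2 days.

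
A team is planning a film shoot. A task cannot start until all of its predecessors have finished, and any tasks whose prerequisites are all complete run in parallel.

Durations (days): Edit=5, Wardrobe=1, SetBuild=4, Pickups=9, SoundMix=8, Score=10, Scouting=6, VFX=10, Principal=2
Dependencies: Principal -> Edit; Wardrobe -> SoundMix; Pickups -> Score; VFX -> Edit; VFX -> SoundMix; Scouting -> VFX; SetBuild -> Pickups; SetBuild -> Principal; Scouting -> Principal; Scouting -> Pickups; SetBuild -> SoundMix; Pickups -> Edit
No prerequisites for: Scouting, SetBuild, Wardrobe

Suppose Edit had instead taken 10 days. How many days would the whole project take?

Actual critical path: Scouting→Pickups→Score = 6+9+10 = 25 ⇒ 25 days.
The longest path through Edit is only 21 days, so Edit has float 4.
New critical path: Scouting→VFX→Edit = 6+10+10 = 26 ⇒ 26 days.

26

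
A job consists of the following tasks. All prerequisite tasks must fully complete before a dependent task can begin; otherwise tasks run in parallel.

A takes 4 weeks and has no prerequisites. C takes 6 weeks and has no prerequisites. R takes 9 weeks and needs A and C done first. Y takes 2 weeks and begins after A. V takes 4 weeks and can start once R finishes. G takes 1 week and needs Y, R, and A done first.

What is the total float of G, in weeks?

C→R→V = 6+9+4 = 19 sets the makespan at 19 weeks.
G finishes as early as 16 and must finish by 19.
Slack of G = 18 − 15 = 3 weeks.

3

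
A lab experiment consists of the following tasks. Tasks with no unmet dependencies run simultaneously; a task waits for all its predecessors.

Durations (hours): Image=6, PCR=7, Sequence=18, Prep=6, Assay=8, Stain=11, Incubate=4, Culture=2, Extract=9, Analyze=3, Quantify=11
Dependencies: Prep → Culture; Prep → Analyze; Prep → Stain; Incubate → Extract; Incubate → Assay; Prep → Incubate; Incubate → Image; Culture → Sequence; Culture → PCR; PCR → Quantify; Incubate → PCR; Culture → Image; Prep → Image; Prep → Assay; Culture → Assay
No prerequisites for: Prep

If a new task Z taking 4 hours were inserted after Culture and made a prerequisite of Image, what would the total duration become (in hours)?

Originally the project takes 28 hours.
With Z inserted, Image now waits for max(Prep, Culture, Incubate, Z).
New critical path: Prep→Incubate→PCR→Quantify = 6+4+7+11 = 28 ⇒ 28 hours.

28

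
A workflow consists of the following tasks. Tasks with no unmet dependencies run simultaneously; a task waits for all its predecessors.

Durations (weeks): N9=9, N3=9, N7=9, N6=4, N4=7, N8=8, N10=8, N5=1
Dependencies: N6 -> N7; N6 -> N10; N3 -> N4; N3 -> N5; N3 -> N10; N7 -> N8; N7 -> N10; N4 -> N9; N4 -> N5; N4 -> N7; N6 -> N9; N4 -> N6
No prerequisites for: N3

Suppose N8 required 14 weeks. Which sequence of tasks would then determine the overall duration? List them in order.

N3, N4, N6, N7, N8

The binding path is N3→N4→N6→N7→N8 = 9+7+4+9+8 = 37; finish at 37 weeks.
Since N8 is critical, the +6 change carries straight to that chain (now 43 weeks).
That remains the longest chain; total 43 weeks.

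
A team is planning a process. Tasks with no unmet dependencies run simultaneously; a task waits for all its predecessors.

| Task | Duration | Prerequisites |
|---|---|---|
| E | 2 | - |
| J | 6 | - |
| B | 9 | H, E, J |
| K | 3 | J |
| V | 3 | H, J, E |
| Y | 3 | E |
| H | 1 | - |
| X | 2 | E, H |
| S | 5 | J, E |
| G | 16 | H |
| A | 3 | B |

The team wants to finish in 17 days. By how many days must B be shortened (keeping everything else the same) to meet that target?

Current finish: 18 days; target: 17.
B is on every critical path, so each day cut from B cuts the finish by one (this holds down to a finish of 17).
Need 18 − 17 = 1 day off B → B becomes 8 days, finish becomes 17.

1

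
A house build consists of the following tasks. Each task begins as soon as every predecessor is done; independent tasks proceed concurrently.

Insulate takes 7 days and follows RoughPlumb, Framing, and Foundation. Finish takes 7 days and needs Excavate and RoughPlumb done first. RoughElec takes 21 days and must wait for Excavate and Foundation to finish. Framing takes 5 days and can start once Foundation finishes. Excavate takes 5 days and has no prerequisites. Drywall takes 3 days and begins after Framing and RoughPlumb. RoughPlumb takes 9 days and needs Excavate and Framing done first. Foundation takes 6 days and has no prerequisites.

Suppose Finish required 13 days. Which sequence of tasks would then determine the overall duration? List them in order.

Actual critical path: Foundation→Framing→RoughPlumb→Finish = 6+5+9+7 = 27 ⇒ 27 days.
Finish lies on that path, so at 13 days the path becomes 33 days.
That remains the longest chain; total 33 days.

Foundation, Framing, RoughPlumb, Finish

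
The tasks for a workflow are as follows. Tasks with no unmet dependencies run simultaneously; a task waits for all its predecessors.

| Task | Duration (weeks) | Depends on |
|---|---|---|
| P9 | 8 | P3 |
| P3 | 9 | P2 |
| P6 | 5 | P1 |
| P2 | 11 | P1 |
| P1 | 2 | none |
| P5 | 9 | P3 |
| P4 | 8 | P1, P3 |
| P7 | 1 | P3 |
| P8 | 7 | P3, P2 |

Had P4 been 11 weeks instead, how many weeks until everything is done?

33

The binding path is P1→P2→P3→P5 = 2+11+9+9 = 31; finish at 31 weeks.
P4 is off the critical path — its longest chain is 30 weeks, giving 1 of slack.
The binding chain switches to P1→P2→P3→P4 = 2+11+9+11 = 33; finish 33 weeks.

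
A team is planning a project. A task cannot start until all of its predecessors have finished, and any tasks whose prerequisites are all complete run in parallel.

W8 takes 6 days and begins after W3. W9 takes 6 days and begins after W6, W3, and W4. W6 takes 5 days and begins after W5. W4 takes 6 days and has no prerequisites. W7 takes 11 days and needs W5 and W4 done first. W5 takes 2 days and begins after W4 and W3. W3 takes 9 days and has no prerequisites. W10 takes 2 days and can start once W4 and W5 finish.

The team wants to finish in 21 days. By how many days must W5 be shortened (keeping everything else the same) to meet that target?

Current finish: 22 days; target: 21.
W5 is on every critical path, so each day cut from W5 cuts the finish by one (this holds down to a finish of 21).
Need 22 − 21 = 1 day off W5 → W5 becomes 1 day, finish becomes 21.

1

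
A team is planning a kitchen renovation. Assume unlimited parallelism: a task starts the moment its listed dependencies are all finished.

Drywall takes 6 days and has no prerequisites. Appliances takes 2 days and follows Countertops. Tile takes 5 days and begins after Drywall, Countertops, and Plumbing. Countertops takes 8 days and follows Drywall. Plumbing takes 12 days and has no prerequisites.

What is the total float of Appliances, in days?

Drywall→Countertops→Tile = 6+8+5 = 19 sets the makespan at 19 days.
Longest path through Appliances: 16 days (earliest finish 16, latest finish 19).
So Appliances can slip 19 − 16 = 3 days.

3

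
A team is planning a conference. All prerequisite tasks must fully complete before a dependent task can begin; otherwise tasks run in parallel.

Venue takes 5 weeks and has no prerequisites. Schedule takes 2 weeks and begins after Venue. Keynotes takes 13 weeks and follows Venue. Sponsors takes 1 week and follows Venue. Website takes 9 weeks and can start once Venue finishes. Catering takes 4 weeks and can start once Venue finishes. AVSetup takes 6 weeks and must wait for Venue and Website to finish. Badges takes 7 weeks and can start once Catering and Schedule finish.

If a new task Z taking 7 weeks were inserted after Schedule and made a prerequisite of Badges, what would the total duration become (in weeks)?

21

Originally the schedule takes 20 weeks.
With Z inserted, Badges now waits for max(Catering, Schedule, Z).
New critical path: Venue→Schedule→Z→Badges = 5+2+7+7 = 21 ⇒ 21 weeks.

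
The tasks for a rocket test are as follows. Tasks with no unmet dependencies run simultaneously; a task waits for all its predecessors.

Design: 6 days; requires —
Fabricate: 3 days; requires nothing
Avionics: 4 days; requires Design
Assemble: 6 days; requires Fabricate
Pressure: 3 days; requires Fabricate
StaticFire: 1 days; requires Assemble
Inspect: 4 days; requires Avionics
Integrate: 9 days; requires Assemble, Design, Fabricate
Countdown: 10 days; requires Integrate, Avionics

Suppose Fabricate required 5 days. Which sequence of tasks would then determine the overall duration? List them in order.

As given, the longest chain is Fabricate→Assemble→Integrate→Countdown = 3+6+9+10 = 28, so the finish is 28 days.
Fabricate lies on that path, so at 5 days the path becomes 30 days.
The critical path is still Fabricate→Assemble→Integrate→Countdown; finish is now 30 days.

Fabricate, Assemble, Integrate, Countdown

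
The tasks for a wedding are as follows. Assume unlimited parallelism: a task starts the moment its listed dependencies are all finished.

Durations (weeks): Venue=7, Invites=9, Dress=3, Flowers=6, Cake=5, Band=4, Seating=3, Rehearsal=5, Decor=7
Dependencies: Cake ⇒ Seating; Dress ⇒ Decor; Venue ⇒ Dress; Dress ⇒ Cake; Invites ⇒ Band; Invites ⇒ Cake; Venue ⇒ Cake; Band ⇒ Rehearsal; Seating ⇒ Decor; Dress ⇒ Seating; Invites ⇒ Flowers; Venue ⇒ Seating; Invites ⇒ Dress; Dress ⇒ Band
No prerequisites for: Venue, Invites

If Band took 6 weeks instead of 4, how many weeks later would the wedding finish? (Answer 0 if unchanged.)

As given, the longest chain is Invites→Dress→Cake→Seating→Decor = 9+3+5+3+7 = 27, so the finish is 27 weeks.
Band has 6 weeks of float (longest path through it is 21).
No other chain overtakes it, so the finish is 27 weeks.
Change in finish: 27 − 27 = +0 weeks.

0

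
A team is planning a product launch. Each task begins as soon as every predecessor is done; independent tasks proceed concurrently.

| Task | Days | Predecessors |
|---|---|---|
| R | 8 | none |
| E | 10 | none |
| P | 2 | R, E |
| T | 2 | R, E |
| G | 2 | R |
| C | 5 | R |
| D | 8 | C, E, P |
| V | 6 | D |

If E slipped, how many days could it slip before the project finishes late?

1

R→C→D→V = 8+5+8+6 = 27 sets the makespan at 27 days.
The longest chain containing E totals 26 days.
Slack of E = 1 − 0 = 1 day.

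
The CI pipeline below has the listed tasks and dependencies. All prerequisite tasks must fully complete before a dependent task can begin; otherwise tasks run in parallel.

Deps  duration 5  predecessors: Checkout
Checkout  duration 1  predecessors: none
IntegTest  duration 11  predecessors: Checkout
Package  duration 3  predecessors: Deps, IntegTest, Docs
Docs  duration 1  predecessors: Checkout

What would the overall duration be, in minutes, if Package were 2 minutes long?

14

Actual critical path: Checkout→IntegTest→Package = 1+11+3 = 15 ⇒ 15 minutes.
Package is on the critical path; changing it to 2 makes that path 14 minutes.
That remains the longest chain; total 14 minutes.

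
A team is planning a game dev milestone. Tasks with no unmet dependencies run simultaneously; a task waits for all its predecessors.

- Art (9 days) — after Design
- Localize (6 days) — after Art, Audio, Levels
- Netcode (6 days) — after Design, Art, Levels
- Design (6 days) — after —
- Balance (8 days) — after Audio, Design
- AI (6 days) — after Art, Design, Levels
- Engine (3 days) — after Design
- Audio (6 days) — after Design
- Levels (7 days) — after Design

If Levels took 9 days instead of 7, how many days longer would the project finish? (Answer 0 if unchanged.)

Baseline: Design→Art→AI = 6+9+6 = 21 → 21 days.
Levels has 2 days of float (longest path through it is 19).
No other chain overtakes it, so the finish is 21 days.
Change in finish: 21 − 21 = +0 days.

0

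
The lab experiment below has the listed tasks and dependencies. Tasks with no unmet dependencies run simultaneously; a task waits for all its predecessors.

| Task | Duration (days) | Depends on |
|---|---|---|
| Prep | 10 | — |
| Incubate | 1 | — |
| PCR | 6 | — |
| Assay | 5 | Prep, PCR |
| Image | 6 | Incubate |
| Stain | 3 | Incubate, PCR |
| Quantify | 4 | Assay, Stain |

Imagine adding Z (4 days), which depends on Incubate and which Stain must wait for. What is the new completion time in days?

19

Originally the plan takes 19 days.
With Z inserted, Stain now waits for max(Incubate, PCR, Z).
New critical path: Prep→Assay→Quantify = 10+5+4 = 19 ⇒ 19 days.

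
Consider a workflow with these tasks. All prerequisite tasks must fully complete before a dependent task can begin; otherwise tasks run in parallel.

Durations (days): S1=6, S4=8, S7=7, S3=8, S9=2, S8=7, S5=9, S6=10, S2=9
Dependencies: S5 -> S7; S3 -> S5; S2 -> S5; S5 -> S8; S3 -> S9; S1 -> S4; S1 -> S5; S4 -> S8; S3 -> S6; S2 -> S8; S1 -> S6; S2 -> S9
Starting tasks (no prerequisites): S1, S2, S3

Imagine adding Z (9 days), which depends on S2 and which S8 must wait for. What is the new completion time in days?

25

Originally the workflow takes 25 days.
With Z inserted, S8 now waits for max(S5, S4, S2, Z).
New critical path: S2→Z→S8 = 9+9+7 = 25 ⇒ 25 days.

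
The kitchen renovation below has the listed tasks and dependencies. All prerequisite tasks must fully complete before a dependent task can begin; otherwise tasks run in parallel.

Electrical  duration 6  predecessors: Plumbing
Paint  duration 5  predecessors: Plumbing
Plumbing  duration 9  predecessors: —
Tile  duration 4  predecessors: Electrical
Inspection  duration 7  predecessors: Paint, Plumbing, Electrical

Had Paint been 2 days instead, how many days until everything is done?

22

Actual critical path: Plumbing→Electrical→Inspection = 9+6+7 = 22 ⇒ 22 days.
Paint is off the critical path — its longest chain is 21 days, giving 1 of slack.
The critical path is still Plumbing→Electrical→Inspection; finish is now 22 days.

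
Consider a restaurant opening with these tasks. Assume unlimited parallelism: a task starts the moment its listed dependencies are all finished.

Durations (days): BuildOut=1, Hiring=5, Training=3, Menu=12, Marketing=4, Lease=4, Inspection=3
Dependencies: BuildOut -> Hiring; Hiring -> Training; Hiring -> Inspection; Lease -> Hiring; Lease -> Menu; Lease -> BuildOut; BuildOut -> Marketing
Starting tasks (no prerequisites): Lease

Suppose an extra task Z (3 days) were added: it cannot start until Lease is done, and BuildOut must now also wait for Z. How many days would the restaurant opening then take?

Originally the restaurant opening takes 16 days.
With Z inserted, BuildOut now waits for max(Lease, Z).
New critical path: Lease→Z→BuildOut→Hiring→Training = 4+3+1+5+3 = 16 ⇒ 16 days.

16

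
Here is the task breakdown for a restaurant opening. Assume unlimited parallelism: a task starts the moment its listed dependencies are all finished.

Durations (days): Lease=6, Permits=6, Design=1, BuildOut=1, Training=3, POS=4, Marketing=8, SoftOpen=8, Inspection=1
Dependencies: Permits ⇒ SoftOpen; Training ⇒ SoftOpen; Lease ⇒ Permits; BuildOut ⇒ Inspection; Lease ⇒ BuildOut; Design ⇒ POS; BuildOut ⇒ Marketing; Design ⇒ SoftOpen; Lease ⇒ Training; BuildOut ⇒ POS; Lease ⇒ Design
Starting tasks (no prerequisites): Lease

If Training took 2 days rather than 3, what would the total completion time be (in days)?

Critical path before the change: Lease→Permits→SoftOpen = 6+6+8 = 20 giving 20 days.
Training has 3 days of float (longest path through it is 17).
That remains the longest chain; total 20 days.

20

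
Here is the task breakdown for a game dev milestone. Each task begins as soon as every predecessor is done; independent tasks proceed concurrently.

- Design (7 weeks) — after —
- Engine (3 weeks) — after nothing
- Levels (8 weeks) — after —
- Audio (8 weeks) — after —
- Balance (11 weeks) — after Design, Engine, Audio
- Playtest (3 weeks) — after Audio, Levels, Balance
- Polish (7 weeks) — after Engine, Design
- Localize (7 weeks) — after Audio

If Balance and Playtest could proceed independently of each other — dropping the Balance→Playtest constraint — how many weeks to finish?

Original critical path: Audio→Balance→Playtest = 8+11+3 = 22 ⇒ 22 weeks.
Without Balance→Playtest, Playtest's earliest start moves from 19 to 8.
The longest chain is now Audio→Balance = 8+11 = 19, so the plan takes 19 weeks.

19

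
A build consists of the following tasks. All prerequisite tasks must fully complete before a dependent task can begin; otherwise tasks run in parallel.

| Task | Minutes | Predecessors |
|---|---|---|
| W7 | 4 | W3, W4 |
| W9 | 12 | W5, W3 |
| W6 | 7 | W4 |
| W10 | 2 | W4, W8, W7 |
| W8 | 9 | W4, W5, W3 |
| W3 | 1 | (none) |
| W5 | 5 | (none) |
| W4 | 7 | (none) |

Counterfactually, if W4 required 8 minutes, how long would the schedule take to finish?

19

The binding path is W4→W8→W10 = 7+9+2 = 18; finish at 18 minutes.
Since W4 is critical, the +1 change carries straight to that chain (now 19 minutes).
No other chain overtakes it, so the finish is 19 minutes.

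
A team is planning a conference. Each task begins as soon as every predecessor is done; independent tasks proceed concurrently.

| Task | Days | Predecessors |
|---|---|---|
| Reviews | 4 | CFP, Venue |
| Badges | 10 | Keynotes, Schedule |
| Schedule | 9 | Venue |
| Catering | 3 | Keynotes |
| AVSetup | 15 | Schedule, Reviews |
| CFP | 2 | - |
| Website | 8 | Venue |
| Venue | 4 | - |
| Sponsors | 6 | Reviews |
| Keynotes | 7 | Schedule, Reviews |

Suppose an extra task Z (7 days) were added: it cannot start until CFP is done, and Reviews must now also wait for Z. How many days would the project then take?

30

Originally the project takes 30 days.
With Z inserted, Reviews now waits for max(CFP, Venue, Z).
New critical path: Venue→Schedule→Keynotes→Badges = 4+9+7+10 = 30 ⇒ 30 days.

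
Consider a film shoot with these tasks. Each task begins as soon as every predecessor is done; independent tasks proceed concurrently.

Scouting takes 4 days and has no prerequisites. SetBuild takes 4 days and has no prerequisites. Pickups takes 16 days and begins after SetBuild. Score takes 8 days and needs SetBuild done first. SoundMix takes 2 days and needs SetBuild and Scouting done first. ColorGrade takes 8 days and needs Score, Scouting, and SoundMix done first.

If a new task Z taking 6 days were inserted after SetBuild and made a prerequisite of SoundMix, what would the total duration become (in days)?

Originally the project takes 20 days.
With Z inserted, SoundMix now waits for max(SetBuild, Scouting, Z).
New critical path: SetBuild→Z→SoundMix→ColorGrade = 4+6+2+8 = 20 ⇒ 20 days.

20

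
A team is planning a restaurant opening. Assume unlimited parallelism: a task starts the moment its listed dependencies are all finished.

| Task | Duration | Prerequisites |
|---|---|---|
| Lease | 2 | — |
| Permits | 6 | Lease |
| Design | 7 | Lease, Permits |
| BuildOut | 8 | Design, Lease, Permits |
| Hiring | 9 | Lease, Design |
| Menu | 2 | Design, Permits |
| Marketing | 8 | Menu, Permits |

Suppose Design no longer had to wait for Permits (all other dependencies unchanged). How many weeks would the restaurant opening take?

Before: longest chain Lease→Permits→Design→Menu→Marketing = 2+6+7+2+8 = 25, finish 25.
Without Permits→Design, Design's earliest start moves from 8 to 2.
After: Lease→Design→Menu→Marketing = 2+7+2+8 = 19 → 19 weeks.

19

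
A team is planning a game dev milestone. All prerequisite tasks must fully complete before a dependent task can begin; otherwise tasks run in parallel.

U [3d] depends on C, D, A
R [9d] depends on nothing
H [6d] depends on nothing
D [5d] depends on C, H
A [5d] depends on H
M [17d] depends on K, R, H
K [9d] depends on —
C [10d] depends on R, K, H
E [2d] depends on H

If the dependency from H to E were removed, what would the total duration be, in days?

Original critical path: K→C→D→U = 9+10+5+3 = 27 ⇒ 27 days.
Without H→E, E's earliest start moves from 6 to 0.
New critical path: K→C→D→U = 9+10+5+3 = 27 ⇒ 27 days.

27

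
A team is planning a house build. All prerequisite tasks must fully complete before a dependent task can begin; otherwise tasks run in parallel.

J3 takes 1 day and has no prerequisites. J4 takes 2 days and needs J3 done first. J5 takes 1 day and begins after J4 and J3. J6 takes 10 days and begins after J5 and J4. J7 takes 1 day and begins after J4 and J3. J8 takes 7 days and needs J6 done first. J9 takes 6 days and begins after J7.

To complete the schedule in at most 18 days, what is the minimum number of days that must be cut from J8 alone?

3

Current finish: 21 days; target: 18.
J8 is on every critical path, so each day cut from J8 cuts the finish by one (this holds down to a finish of 15).
Need 21 − 18 = 3 days off J8 → J8 becomes 4 days, finish becomes 18.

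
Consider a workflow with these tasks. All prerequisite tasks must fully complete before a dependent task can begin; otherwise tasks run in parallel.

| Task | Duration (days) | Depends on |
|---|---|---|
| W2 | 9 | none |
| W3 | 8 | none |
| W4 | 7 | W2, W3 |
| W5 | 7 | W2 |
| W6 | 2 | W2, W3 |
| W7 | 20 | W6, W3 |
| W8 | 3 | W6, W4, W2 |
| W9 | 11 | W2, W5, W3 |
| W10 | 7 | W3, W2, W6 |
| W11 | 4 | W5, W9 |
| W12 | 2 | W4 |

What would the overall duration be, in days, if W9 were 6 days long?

31

As given, the longest chain is W2→W5→W9→W11 = 9+7+11+4 = 31, so the finish is 31 days.
W9 lies on that path, so at 6 days the path becomes 26 days.
Now W2→W6→W7 = 9+2+20 = 31 is longest, so the finish becomes 31 days.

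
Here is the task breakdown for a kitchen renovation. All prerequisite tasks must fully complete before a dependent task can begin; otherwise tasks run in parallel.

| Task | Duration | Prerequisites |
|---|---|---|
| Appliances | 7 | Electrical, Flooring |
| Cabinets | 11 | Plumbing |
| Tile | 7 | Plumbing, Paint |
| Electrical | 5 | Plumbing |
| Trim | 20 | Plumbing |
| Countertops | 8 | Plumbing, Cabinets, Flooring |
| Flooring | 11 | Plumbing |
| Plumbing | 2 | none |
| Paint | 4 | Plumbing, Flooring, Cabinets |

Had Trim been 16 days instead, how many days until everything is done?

The binding path is Plumbing→Flooring→Paint→Tile = 2+11+4+7 = 24; finish at 24 days.
Trim is off the critical path — its longest chain is 22 days, giving 2 of slack.
That remains the longest chain; total 24 days.

24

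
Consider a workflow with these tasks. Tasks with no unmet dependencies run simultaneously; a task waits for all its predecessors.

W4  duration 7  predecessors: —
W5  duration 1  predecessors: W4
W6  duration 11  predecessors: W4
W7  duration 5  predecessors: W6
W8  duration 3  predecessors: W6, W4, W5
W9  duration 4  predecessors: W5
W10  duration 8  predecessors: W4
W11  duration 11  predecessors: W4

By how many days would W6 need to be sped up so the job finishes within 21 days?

Current finish: 23 days; target: 21.
W6 is on every critical path, so each day cut from W6 cuts the finish by one (this holds down to a finish of 18).
Need 23 − 21 = 2 days off W6 → W6 becomes 9 days, finish becomes 21.

2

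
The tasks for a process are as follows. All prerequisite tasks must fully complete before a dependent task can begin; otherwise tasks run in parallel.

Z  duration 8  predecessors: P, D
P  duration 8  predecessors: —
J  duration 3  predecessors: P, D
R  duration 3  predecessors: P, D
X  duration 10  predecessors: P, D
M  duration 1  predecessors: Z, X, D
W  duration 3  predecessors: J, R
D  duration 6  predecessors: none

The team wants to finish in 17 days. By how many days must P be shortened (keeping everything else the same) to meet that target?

Current finish: 19 days; target: 17.
P is on every critical path, so each day cut from P cuts the finish by one (this holds down to a finish of 17).
Need 19 − 17 = 2 days off P → P becomes 6 days, finish becomes 17.

2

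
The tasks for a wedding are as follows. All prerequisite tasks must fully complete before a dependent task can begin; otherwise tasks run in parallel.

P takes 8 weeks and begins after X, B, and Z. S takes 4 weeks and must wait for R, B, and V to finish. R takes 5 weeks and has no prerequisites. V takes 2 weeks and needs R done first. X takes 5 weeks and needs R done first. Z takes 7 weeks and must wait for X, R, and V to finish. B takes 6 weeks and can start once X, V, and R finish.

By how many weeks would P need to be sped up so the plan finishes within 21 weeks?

Current finish: 25 weeks; target: 21.
P is on every critical path, so each week cut from P cuts the finish by one (this holds down to a finish of 20).
Need 25 − 21 = 4 weeks off P → P becomes 4 weeks, finish becomes 21.

4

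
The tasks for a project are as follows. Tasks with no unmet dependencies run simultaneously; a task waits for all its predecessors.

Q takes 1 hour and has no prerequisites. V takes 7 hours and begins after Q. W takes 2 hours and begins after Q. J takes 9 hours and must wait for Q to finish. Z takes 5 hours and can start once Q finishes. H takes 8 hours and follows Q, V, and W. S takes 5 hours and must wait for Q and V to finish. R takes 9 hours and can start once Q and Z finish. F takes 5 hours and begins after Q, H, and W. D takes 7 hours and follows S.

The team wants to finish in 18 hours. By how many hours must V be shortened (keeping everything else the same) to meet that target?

Current finish: 21 hours; target: 18.
V is on every critical path, so each hour cut from V cuts the finish by one (this holds down to a finish of 16).
Need 21 − 18 = 3 hours off V → V becomes 4 hours, finish becomes 18.

3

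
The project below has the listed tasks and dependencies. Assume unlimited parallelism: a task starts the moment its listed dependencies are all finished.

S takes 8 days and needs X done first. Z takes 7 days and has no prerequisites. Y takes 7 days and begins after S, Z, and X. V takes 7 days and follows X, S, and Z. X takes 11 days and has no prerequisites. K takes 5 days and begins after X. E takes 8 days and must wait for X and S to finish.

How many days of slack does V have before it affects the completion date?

1

X→S→E = 11+8+8 = 27 sets the makespan at 27 days.
V finishes as early as 26 and must finish by 27.
So V can slip 27 − 26 = 1 day.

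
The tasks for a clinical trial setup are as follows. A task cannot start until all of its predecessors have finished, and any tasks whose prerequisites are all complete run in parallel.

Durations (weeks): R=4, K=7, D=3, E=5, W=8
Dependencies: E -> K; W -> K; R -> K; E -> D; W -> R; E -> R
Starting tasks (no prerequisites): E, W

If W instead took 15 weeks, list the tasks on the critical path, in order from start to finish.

W, R, K

Baseline: W→R→K = 8+4+7 = 19 → 19 weeks.
W lies on that path, so at 15 weeks the path becomes 26 weeks.
The critical path is still W→R→K; finish is now 26 weeks.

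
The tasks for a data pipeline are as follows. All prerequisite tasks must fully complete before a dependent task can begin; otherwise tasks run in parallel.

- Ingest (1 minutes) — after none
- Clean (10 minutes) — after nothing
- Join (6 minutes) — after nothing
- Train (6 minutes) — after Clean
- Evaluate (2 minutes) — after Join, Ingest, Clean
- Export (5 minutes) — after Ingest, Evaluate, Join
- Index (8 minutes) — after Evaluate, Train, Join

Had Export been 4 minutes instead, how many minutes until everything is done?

24

Critical path before the change: Clean→Train→Index = 10+6+8 = 24 giving 24 minutes.
The longest path through Export is only 17 minutes, so Export has float 7.
No other chain overtakes it, so the finish is 24 minutes.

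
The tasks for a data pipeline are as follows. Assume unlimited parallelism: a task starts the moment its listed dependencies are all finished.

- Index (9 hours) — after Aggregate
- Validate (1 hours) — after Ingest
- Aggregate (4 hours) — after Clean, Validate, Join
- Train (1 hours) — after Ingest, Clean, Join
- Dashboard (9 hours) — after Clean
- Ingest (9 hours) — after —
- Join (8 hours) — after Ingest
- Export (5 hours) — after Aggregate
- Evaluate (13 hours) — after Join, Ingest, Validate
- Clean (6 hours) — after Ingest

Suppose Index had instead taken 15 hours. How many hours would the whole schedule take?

Baseline: Ingest→Join→Aggregate→Index = 9+8+4+9 = 30 → 30 hours.
Since Index is critical, the +6 change carries straight to that chain (now 36 hours).
No other chain overtakes it, so the finish is 36 hours.

36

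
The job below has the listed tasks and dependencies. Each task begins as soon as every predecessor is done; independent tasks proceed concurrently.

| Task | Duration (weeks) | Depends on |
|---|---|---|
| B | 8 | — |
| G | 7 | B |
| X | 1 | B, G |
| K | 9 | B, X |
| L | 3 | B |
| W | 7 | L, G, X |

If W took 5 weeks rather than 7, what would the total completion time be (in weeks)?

25

Critical path before the change: B→G→X→K = 8+7+1+9 = 25 giving 25 weeks.
The longest path through W is only 23 weeks, so W has float 2.
The critical path is still B→G→X→K; finish is now 25 weeks.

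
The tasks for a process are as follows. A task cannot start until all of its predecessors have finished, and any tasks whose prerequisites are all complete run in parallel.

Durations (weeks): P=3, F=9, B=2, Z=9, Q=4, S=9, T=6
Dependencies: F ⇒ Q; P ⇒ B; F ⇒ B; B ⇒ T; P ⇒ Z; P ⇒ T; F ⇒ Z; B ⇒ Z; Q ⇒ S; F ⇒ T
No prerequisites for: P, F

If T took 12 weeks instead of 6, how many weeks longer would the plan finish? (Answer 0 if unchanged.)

1

Critical path before the change: F→Q→S = 9+4+9 = 22 giving 22 weeks.
T has 5 weeks of float (longest path through it is 17).
Now F→B→T = 9+2+12 = 23 is longest, so the finish becomes 23 weeks.
Change in finish: 23 − 22 = +1 weeks.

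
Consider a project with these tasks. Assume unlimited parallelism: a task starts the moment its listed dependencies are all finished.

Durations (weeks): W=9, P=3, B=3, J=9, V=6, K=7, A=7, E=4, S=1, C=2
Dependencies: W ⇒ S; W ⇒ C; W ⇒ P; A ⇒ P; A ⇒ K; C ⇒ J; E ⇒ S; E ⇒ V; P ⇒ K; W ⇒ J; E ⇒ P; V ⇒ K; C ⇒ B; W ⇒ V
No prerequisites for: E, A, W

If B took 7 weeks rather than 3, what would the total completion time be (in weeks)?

Actual critical path: W→V→K = 9+6+7 = 22 ⇒ 22 weeks.
The longest path through B is only 14 weeks, so B has float 8.
That remains the longest chain; total 22 weeks.

22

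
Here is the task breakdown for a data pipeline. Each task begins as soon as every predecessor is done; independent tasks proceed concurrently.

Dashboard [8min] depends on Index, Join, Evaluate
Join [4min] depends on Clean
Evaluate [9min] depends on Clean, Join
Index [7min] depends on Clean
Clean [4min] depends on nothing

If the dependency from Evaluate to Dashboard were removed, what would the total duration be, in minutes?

Before: longest chain Clean→Join→Evaluate→Dashboard = 4+4+9+8 = 25, finish 25.
Without Evaluate→Dashboard, Dashboard's earliest start moves from 17 to 11.
After: Clean→Index→Dashboard = 4+7+8 = 19 → 19 minutes.

19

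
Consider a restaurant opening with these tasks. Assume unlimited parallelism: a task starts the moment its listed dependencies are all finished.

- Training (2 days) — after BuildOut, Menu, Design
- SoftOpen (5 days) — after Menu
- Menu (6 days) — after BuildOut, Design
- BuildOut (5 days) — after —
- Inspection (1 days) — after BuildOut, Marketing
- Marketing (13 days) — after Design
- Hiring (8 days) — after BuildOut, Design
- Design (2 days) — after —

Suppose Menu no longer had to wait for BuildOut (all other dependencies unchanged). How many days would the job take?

With the dependency in place, Design→Marketing→Inspection = 2+13+1 = 16 sets the finish at 16 days.
Without BuildOut→Menu, Menu's earliest start moves from 5 to 2.
The longest chain is now Design→Marketing→Inspection = 2+13+1 = 16, so the job takes 16 days.

16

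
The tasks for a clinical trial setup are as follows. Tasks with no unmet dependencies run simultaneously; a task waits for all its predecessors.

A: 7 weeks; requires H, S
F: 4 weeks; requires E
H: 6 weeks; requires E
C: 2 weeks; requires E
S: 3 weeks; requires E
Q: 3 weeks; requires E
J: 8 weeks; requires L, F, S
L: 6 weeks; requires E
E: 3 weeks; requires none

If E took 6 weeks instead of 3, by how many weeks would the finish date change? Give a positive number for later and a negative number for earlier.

As given, the longest chain is E→L→J = 3+6+8 = 17, so the finish is 17 weeks.
E is on the critical path; changing it to 6 makes that path 20 weeks.
No other chain overtakes it, so the finish is 20 weeks.
Change in finish: 20 − 17 = +3 weeks.

3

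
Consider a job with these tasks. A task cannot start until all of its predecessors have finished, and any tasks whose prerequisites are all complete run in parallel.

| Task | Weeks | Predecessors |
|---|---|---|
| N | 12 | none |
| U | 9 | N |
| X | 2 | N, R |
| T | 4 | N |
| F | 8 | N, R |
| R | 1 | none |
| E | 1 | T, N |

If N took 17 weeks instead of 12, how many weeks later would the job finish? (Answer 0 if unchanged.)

5

Critical path before the change: N→U = 12+9 = 21 giving 21 weeks.
N lies on that path, so at 17 weeks the path becomes 26 weeks.
The critical path is still N→U; finish is now 26 weeks.
Change in finish: 26 − 21 = +5 weeks.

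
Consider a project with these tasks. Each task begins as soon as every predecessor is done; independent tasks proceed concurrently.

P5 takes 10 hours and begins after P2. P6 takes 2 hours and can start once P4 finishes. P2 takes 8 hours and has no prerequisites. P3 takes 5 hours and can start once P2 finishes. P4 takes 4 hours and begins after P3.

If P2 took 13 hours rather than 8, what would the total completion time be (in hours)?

Baseline: P2→P3→P4→P6 = 8+5+4+2 = 19 → 19 hours.
Since P2 is critical, the +5 change carries straight to that chain (now 24 hours).
That remains the longest chain; total 24 hours.

24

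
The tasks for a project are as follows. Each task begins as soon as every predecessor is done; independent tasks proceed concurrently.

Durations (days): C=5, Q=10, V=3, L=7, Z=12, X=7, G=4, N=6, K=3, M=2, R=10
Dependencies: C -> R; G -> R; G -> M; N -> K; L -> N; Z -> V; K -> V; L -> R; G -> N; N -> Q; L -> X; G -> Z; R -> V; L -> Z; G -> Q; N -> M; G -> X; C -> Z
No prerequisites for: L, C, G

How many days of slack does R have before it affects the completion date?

3

L→N→Q = 7+6+10 = 23 sets the makespan at 23 days.
R finishes as early as 17 and must finish by 20.
Slack of R = 10 − 7 = 3 days.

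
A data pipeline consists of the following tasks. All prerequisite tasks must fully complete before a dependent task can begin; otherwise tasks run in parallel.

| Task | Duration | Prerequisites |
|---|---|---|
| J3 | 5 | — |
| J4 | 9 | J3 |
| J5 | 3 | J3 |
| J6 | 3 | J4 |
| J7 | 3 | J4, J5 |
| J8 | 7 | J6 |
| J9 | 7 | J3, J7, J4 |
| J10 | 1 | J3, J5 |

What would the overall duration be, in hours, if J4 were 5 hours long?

Critical path before the change: J3→J4→J6→J8 = 5+9+3+7 = 24 giving 24 hours.
Since J4 is critical, the -4 change carries straight to that chain (now 20 hours).
The critical path is still J3→J4→J6→J8; finish is now 20 hours.

20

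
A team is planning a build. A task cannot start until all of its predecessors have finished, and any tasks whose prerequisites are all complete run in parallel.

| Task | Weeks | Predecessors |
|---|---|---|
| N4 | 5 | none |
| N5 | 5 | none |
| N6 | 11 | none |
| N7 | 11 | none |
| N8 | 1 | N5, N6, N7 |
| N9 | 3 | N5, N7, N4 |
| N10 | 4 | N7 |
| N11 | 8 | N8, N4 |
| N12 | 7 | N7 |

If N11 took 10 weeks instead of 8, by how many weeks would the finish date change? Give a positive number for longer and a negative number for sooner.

2

Critical path before the change: N6→N8→N11 = 11+1+8 = 20 giving 20 weeks.
Since N11 is critical, the +2 change carries straight to that chain (now 22 weeks).
The critical path is still N6→N8→N11; finish is now 22 weeks.
Change in finish: 22 − 20 = +2 weeks.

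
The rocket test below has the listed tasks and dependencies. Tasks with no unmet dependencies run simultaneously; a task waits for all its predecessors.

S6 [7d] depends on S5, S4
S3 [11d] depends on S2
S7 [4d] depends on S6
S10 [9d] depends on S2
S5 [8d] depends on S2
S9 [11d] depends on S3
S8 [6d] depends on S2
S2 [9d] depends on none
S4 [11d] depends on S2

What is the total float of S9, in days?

S2→S3→S9 = 9+11+11 = 31 sets the makespan at 31 days.
The longest chain containing S9 totals 31 days.
Float = 31 − 31 = 0.

0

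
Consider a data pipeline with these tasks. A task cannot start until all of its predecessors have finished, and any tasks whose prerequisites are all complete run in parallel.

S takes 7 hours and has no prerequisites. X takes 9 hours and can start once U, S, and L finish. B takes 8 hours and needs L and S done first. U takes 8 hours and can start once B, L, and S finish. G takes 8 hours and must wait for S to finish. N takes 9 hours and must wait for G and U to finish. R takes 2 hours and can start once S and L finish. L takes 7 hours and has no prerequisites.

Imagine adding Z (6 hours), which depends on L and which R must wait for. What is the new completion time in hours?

Originally the job takes 32 hours.
With Z inserted, R now waits for max(S, L, Z).
New critical path: S→B→U→N = 7+8+8+9 = 32 ⇒ 32 hours.

32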